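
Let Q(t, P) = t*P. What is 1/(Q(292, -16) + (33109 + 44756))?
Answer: 1/73193 ≈ 1.3663e-5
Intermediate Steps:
Q(t, P) = P*t
1/(Q(292, -16) + (33109 + 44756)) = 1/(-16*292 + (33109 + 44756)) = 1/(-4672 + 77865) = 1/73193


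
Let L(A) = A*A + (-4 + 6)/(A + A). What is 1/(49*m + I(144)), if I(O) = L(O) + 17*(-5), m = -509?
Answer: -144/617759 ≈ -0.00023310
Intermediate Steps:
L(A) = 1/A + A² (L(A) = A² + 2/((2*A)) = A² + 2*(1/(2*A)) = A² + 1/A = 1/A + A²)
I(O) = -85 + (1 + O³)/O (I(O) = (1 + O³)/O + 17*(-5) = (1 + O³)/O - 85 = -85 + (1 + O³)/O)
1/(49*m + I(144)) = 1/(49*(-509) + (-85 + 1/144 + 144²)) = 1/(-24941 + (-85 + 1/144 + 20736)) = 1/(-24941 + 2973745/144) = 1/(-617759/144) = -144/617759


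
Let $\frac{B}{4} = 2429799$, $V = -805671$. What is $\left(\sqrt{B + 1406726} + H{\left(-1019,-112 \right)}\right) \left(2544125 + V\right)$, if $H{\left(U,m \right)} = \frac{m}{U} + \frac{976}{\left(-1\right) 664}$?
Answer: $- \frac{199960455988}{84577} + 29553718 \sqrt{38498} \approx 5.7963 \cdot 10^{9}$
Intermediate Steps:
$B = 9719196$ ($B = 4 \cdot 2429799 = 9719196$)
$H{\left(U,m \right)} = - \frac{122}{83} + \frac{m}{U}$ ($H{\left(U,m \right)} = \frac{m}{U} + \frac{976}{-664} = \frac{m}{U} + 976 \left(- \frac{1}{664}\right) = \frac{m}{U} - \frac{122}{83} = - \frac{122}{83} + \frac{m}{U}$)
$\left(\sqrt{B + 1406726} + H{\left(-1019,-112 \right)}\right) \left(2544125 + V\right) = \left(\sqrt{9719196 + 1406726} - \left(\frac{122}{83} + \frac{112}{-1019}\right)\right) \left(2544125 - 805671\right) = \left(\sqrt{11125922} - \frac{115022}{84577}\right) 1738454 = \left(17 \sqrt{38498} + \left(- \frac{122}{83} + \frac{112}{1019}\right)\right) 1738454 = \left(17 \sqrt{38498} - \frac{115022}{84577}\right) 1738454 = \left(- \frac{115022}{84577} + 17 \sqrt{38498}\right) 1738454 = - \frac{199960455988}{84577} + 29553718 \sqrt{38498}$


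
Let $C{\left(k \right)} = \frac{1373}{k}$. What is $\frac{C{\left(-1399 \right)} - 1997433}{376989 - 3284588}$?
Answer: $\frac{2794410140}{4067731001} \approx 0.68697$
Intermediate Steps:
$\frac{C{\left(-1399 \right)} - 1997433}{376989 - 3284588} = \frac{\frac{1373}{-1399} - 1997433}{376989 - 3284588} = \frac{1373 \left(- \frac{1}{1399}\right) - 1997433}{-2907599} = \left(- \frac{1373}{1399} - 1997433\right) \left(- \frac{1}{2907599}\right) = \left(- \frac{2794410140}{1399}\right) \left(- \frac{1}{2907599}\right) = \frac{2794410140}{4067731001}$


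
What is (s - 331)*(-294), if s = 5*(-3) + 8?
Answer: 99372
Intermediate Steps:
s = -7 (s = -15 + 8 = -7)
(s - 331)*(-294) = (-7 - 331)*(-294) = -338*(-294) = 99372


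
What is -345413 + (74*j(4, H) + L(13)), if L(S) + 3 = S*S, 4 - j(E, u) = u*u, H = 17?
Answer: -366337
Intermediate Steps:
j(E, u) = 4 - u² (j(E, u) = 4 - u*u = 4 - u²)
L(S) = -3 + S² (L(S) = -3 + S*S = -3 + S²)
-345413 + (74*j(4, H) + L(13)) = -345413 + (74*(4 - 1*17²) + (-3 + 13²)) = -345413 + (74*(4 - 1*289) + (-3 + 169)) = -345413 + (74*(4 - 289) + 166) = -345413 + (74*(-285) + 166) = -345413 + (-21090 + 166) = -345413 - 20924 = -366337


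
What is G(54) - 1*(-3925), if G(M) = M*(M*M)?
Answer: 161389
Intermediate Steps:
G(M) = M³ (G(M) = M*M² = M³)
G(54) - 1*(-3925) = 54³ - 1*(-3925) = 157464 + 3925 = 161389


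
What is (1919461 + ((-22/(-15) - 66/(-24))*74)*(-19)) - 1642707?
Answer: 8124761/30 ≈ 2.7083e+5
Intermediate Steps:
(1919461 + ((-22/(-15) - 66/(-24))*74)*(-19)) - 1642707 = (1919461 + ((-22*(-1/15) - 66*(-1/24))*74)*(-19)) - 1642707 = (1919461 + ((22/15 + 11/4)*74)*(-19)) - 1642707 = (1919461 + ((253/60)*74)*(-19)) - 1642707 = (1919461 + (9361/30)*(-19)) - 1642707 = (1919461 - 177859/30) - 1642707 = 57405971/30 - 1642707 = 8124761/30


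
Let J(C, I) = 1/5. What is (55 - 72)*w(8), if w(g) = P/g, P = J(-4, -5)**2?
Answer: -17/200 ≈ -0.085000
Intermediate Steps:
J(C, I) = 1/5
P = 1/25 (P = (1/5)**2 = 1/25 ≈ 0.040000)
w(g) = 1/(25*g)
(55 - 72)*w(8) = (55 - 72)*((1/25)/8) = -17/(25*8) = -17*1/200 = -17/200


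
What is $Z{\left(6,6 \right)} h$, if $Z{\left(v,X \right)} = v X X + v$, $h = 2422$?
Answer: $537684$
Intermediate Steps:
$Z{\left(v,X \right)} = v + v X^{2}$ ($Z{\left(v,X \right)} = X v X + v = v X^{2} + v = v + v X^{2}$)
$Z{\left(6,6 \right)} h = 6 \left(1 + 6^{2}\right) 2422 = 6 \left(1 + 36\right) 2422 = 6 \cdot 37 \cdot 2422 = 222 \cdot 2422 = 537684$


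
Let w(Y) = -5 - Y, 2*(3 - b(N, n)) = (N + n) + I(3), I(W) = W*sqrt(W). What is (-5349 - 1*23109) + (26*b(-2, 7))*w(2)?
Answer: -28549 + 273*sqrt(3) ≈ -28076.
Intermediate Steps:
I(W) = W**(3/2)
b(N, n) = 3 - 3*sqrt(3)/2 - N/2 - n/2 (b(N, n) = 3 - ((N + n) + 3**(3/2))/2 = 3 - ((N + n) + 3*sqrt(3))/2 = 3 - (N + n + 3*sqrt(3))/2 = 3 + (-3*sqrt(3)/2 - N/2 - n/2) = 3 - 3*sqrt(3)/2 - N/2 - n/2)
(-5349 - 1*23109) + (26*b(-2, 7))*w(2) = (-5349 - 1*23109) + (26*(3 - 3*sqrt(3)/2 - 1/2*(-2) - 1/2*7))*(-5 - 1*2) = (-5349 - 23109) + (26*(3 - 3*sqrt(3)/2 + 1 - 7/2))*(-5 - 2) = -28458 + (26*(1/2 - 3*sqrt(3)/2))*(-7) = -28458 + (13 - 39*sqrt(3))*(-7) = -28458 + (-91 + 273*sqrt(3)) = -28549 + 273*sqrt(3)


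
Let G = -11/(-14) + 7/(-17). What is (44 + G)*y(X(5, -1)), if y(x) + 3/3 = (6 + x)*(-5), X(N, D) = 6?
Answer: -644221/238 ≈ -2706.8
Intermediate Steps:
y(x) = -31 - 5*x (y(x) = -1 + (6 + x)*(-5) = -1 + (-30 - 5*x) = -31 - 5*x)
G = 89/238 (G = -11*(-1/14) + 7*(-1/17) = 11/14 - 7/17 = 89/238 ≈ 0.37395)
(44 + G)*y(X(5, -1)) = (44 + 89/238)*(-31 - 5*6) = 10561*(-31 - 30)/238 = (10561/238)*(-61) = -644221/238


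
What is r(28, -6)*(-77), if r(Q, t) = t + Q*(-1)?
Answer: 2618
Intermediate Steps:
r(Q, t) = t - Q
r(28, -6)*(-77) = (-6 - 1*28)*(-77) = (-6 - 28)*(-77) = -34*(-77) = 2618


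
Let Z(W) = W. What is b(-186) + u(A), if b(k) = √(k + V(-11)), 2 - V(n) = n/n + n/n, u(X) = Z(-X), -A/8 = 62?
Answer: 496 + I*√186 ≈ 496.0 + 13.638*I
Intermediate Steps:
A = -496 (A = -8*62 = -496)
u(X) = -X
V(n) = 0 (V(n) = 2 - (n/n + n/n) = 2 - (1 + 1) = 2 - 1*2 = 2 - 2 = 0)
b(k) = √k (b(k) = √(k + 0) = √k)
b(-186) + u(A) = √(-186) - 1*(-496) = I*√186 + 496 = 496 + I*√186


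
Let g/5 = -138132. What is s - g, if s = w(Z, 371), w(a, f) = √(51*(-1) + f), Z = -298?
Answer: 690660 + 8*√5 ≈ 6.9068e+5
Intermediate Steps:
w(a, f) = √(-51 + f)
g = -690660 (g = 5*(-138132) = -690660)
s = 8*√5 (s = √(-51 + 371) = √320 = 8*√5 ≈ 17.889)
s - g = 8*√5 - 1*(-690660) = 8*√5 + 690660 = 690660 + 8*√5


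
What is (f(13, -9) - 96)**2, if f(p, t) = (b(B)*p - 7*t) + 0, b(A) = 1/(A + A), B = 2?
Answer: 14161/16 ≈ 885.06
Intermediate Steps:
b(A) = 1/(2*A)
f(p, t) = -7*t + p/4 (f(p, t) = (((1/2)/2)*p - 7*t) + 0 = (((1/2)*(1/2))*p - 7*t) + 0 = (p/4 - 7*t) + 0 = (-7*t + p/4) + 0 = -7*t + p/4)
(f(13, -9) - 96)**2 = ((-7*(-9) + (1/4)*13) - 96)**2 = ((63 + 13/4) - 96)**2 = (265/4 - 96)**2 = (-119/4)**2 = 14161/16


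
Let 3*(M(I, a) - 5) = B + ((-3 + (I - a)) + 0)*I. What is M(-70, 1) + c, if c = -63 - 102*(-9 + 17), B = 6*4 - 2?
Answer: 860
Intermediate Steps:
B = 22 (B = 24 - 2 = 22)
M(I, a) = 37/3 + I*(-3 + I - a)/3 (M(I, a) = 5 + (22 + ((-3 + (I - a)) + 0)*I)/3 = 5 + (22 + ((-3 + I - a) + 0)*I)/3 = 5 + (22 + (-3 + I - a)*I)/3 = 5 + (22 + I*(-3 + I - a))/3 = 5 + (22/3 + I*(-3 + I - a)/3) = 37/3 + I*(-3 + I - a)/3)
c = -879 (c = -63 - 102*8 = -63 - 816 = -879)
M(-70, 1) + c = (37/3 - 1*(-70) + (⅓)*(-70)² - ⅓*(-70)*1) - 879 = (37/3 + 70 + (⅓)*4900 + 70/3) - 879 = (37/3 + 70 + 4900/3 + 70/3) - 879 = 1739 - 879 = 860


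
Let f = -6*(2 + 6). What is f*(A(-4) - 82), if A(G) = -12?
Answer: 4512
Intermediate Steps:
f = -48 (f = -6*8 = -48)
f*(A(-4) - 82) = -48*(-12 - 82) = -48*(-94) = 4512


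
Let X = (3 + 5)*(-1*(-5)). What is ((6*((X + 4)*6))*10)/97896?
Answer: 660/4079 ≈ 0.16180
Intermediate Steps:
X = 40 (X = 8*5 = 40)
((6*((X + 4)*6))*10)/97896 = ((6*((40 + 4)*6))*10)/97896 = ((6*(44*6))*10)*(1/97896) = ((6*264)*10)*(1/97896) = (1584*10)*(1/97896) = 15840*(1/97896) = 660/4079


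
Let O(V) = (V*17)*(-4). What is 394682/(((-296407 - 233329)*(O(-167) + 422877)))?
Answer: -197341/115014426244 ≈ -1.7158e-6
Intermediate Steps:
O(V) = -68*V (O(V) = (17*V)*(-4) = -68*V)
394682/(((-296407 - 233329)*(O(-167) + 422877))) = 394682/(((-296407 - 233329)*(-68*(-167) + 422877))) = 394682/((-529736*(11356 + 422877))) = 394682/((-529736*434233)) = 394682/(-230028852488) = 394682*(-1/230028852488) = -197341/115014426244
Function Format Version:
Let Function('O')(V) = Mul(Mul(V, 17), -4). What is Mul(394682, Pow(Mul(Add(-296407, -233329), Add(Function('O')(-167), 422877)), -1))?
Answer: Rational(-197341, 115014426244) ≈ -1.7158e-6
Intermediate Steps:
Function('O')(V) = Mul(-68, V) (Function('O')(V) = Mul(Mul(17, V), -4) = Mul(-68, V))
Mul(394682, Pow(Mul(Add(-296407, -233329), Add(Function('O')(-167), 422877)), -1)) = Mul(394682, Pow(Mul(Add(-296407, -233329), Add(Mul(-68, -167), 422877)), -1)) = Mul(394682, Pow(Mul(-529736, Add(11356, 422877)), -1)) = Mul(394682, Pow(Mul(-529736, 434233), -1)) = Mul(394682, Pow(-230028852488, -1)) = Mul(394682, Rational(-1, 230028852488)) = Rational(-197341, 115014426244)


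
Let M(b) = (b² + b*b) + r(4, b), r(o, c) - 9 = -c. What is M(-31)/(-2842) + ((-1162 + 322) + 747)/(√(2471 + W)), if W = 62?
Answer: -981/1421 - 93*√2533/2533 ≈ -2.5382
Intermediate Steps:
r(o, c) = 9 - c
M(b) = 9 - b + 2*b² (M(b) = (b² + b*b) + (9 - b) = (b² + b²) + (9 - b) = 2*b² + (9 - b) = 9 - b + 2*b²)
M(-31)/(-2842) + ((-1162 + 322) + 747)/(√(2471 + W)) = (9 - 1*(-31) + 2*(-31)²)/(-2842) + ((-1162 + 322) + 747)/(√(2471 + 62)) = (9 + 31 + 2*961)*(-1/2842) + (-840 + 747)/(√2533) = (9 + 31 + 1922)*(-1/2842) - 93*√2533/2533 = 1962*(-1/2842) - 93*√2533/2533 = -981/1421 - 93*√2533/2533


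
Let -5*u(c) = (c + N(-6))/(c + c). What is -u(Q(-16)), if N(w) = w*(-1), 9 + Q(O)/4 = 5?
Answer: 1/16 ≈ 0.062500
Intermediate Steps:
Q(O) = -16 (Q(O) = -36 + 4*5 = -36 + 20 = -16)
N(w) = -w
u(c) = -(6 + c)/(10*c) (u(c) = -(c - 1*(-6))/(5*(c + c)) = -(c + 6)/(5*(2*c)) = -(6 + c)*1/(2*c)/5 = -(6 + c)/(10*c))
-u(Q(-16)) = -(-6 - 1*(-16))/(10*(-16)) = -(-1)*(-6 + 16)/(10*16) = -(-1)*10/(10*16) = -1*(-1/16) = 1/16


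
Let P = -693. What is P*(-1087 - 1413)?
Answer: 1732500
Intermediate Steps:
P*(-1087 - 1413) = -693*(-1087 - 1413) = -693*(-2500) = 1732500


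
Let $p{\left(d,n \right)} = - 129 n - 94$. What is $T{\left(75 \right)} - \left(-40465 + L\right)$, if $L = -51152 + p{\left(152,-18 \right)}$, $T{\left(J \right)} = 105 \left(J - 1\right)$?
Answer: $97159$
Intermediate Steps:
$p{\left(d,n \right)} = -94 - 129 n$
$T{\left(J \right)} = -105 + 105 J$ ($T{\left(J \right)} = 105 \left(-1 + J\right) = -105 + 105 J$)
$L = -48924$ ($L = -51152 - -2228 = -51152 + \left(-94 + 2322\right) = -51152 + 2228 = -48924$)
$T{\left(75 \right)} - \left(-40465 + L\right) = \left(-105 + 105 \cdot 75\right) + \left(40465 - -48924\right) = \left(-105 + 7875\right) + \left(40465 + 48924\right) = 7770 + 89389 = 97159$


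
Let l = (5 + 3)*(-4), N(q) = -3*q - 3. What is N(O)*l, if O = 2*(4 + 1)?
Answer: 1056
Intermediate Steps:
O = 10 (O = 2*5 = 10)
N(q) = -3 - 3*q
l = -32 (l = 8*(-4) = -32)
N(O)*l = (-3 - 3*10)*(-32) = (-3 - 30)*(-32) = -33*(-32) = 1056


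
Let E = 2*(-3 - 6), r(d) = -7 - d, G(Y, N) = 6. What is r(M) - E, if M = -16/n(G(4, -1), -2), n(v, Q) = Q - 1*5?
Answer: 61/7 ≈ 8.7143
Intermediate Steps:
n(v, Q) = -5 + Q (n(v, Q) = Q - 5 = -5 + Q)
M = 16/7 (M = -16/(-5 - 2) = -16/(-7) = -16*(-⅐) = 16/7 ≈ 2.2857)
E = -18 (E = 2*(-9) = -18)
r(M) - E = (-7 - 1*16/7) - 1*(-18) = (-7 - 16/7) + 18 = -65/7 + 18 = 61/7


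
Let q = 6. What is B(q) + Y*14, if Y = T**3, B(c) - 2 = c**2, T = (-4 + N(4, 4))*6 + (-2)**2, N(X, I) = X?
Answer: 934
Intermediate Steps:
T = 4 (T = (-4 + 4)*6 + (-2)**2 = 0*6 + 4 = 0 + 4 = 4)
B(c) = 2 + c**2
Y = 64 (Y = 4**3 = 64)
B(q) + Y*14 = (2 + 6**2) + 64*14 = (2 + 36) + 896 = 38 + 896 = 934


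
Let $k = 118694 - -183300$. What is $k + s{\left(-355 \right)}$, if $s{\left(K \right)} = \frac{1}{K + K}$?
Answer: $\frac{214415739}{710} \approx 3.0199 \cdot 10^{5}$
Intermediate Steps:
$k = 301994$ ($k = 118694 + 183300 = 301994$)
$s{\left(K \right)} = \frac{1}{2 K}$
$k + s{\left(-355 \right)} = 301994 + \frac{1}{2 \left(-355\right)} = 301994 + \frac{1}{2} \left(- \frac{1}{355}\right) = 301994 - \frac{1}{710} = \frac{214415739}{710}$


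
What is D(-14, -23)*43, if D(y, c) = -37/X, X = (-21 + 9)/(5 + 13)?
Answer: 4773/2 ≈ 2386.5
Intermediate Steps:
X = -⅔ (X = -12/18 = -12*1/18 = -⅔ ≈ -0.66667)
D(y, c) = 111/2 (D(y, c) = -37/(-⅔) = -37*(-3/2) = 111/2)
D(-14, -23)*43 = (111/2)*43 = 4773/2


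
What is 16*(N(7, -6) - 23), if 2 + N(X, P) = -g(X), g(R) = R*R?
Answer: -1184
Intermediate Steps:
g(R) = R**2
N(X, P) = -2 - X**2
16*(N(7, -6) - 23) = 16*((-2 - 1*7**2) - 23) = 16*((-2 - 1*49) - 23) = 16*((-2 - 49) - 23) = 16*(-51 - 23) = 16*(-74) = -1184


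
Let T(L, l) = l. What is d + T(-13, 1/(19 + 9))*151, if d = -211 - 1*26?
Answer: -6485/28 ≈ -231.61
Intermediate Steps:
d = -237 (d = -211 - 26 = -237)
d + T(-13, 1/(19 + 9))*151 = -237 + 151/(19 + 9) = -237 + 151/28 = -6485/28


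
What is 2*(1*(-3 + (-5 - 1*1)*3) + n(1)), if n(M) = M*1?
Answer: -40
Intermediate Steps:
n(M) = M
2*(1*(-3 + (-5 - 1*1)*3) + n(1)) = 2*(1*(-3 + (-5 - 1*1)*3) + 1) = 2*(1*(-3 + (-5 - 1)*3) + 1) = 2*(1*(-3 - 6*3) + 1) = 2*(1*(-3 - 18) + 1) = 2*(1*(-21) + 1) = 2*(-21 + 1) = 2*(-20) = -40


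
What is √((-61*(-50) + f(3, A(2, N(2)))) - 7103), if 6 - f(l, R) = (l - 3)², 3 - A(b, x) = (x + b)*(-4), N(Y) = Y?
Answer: I*√4047 ≈ 63.616*I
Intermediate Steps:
A(b, x) = 3 + 4*b + 4*x (A(b, x) = 3 - (x + b)*(-4) = 3 - (b + x)*(-4) = 3 - (-4*b - 4*x) = 3 + (4*b + 4*x) = 3 + 4*b + 4*x)
f(l, R) = 6 - (-3 + l)² (f(l, R) = 6 - (l - 3)² = 6 - (-3 + l)²)
√((-61*(-50) + f(3, A(2, N(2)))) - 7103) = √((-61*(-50) + (6 - (-3 + 3)²)) - 7103) = √((3050 + (6 - 1*0²)) - 7103) = √((3050 + (6 - 1*0)) - 7103) = √((3050 + (6 + 0)) - 7103) = √((3050 + 6) - 7103) = √(3056 - 7103) = √(-4047) = I*√4047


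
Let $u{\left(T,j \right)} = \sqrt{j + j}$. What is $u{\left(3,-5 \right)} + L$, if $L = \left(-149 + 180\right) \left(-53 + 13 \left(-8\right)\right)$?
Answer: $-4867 + i \sqrt{10} \approx -4867.0 + 3.1623 i$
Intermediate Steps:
$u{\left(T,j \right)} = \sqrt{2} \sqrt{j}$ ($u{\left(T,j \right)} = \sqrt{2 j} = \sqrt{2} \sqrt{j}$)
$L = -4867$ ($L = 31 \left(-53 - 104\right) = 31 \left(-157\right) = -4867$)
$u{\left(3,-5 \right)} + L = \sqrt{2} \sqrt{-5} - 4867 = \sqrt{2} i \sqrt{5} - 4867 = i \sqrt{10} - 4867 = -4867 + i \sqrt{10}$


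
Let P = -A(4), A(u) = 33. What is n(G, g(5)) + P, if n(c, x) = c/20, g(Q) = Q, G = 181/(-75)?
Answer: -49681/1500 ≈ -33.121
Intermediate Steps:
G = -181/75 (G = 181*(-1/75) = -181/75 ≈ -2.4133)
n(c, x) = c/20 (n(c, x) = c*(1/20) = c/20)
P = -33 (P = -1*33 = -33)
n(G, g(5)) + P = (1/20)*(-181/75) - 33 = -181/1500 - 33 = -49681/1500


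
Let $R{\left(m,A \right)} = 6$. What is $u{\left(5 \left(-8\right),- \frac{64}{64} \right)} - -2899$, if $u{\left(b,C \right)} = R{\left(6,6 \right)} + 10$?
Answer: $2915$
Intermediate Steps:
$u{\left(b,C \right)} = 16$ ($u{\left(b,C \right)} = 6 + 10 = 16$)
$u{\left(5 \left(-8\right),- \frac{64}{64} \right)} - -2899 = 16 - -2899 = 16 + 2899 = 2915$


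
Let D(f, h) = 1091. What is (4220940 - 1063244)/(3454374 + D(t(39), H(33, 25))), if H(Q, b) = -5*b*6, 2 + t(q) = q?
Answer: 3157696/3455465 ≈ 0.91383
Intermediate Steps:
t(q) = -2 + q
H(Q, b) = -30*b
(4220940 - 1063244)/(3454374 + D(t(39), H(33, 25))) = (4220940 - 1063244)/(3454374 + 1091) = 3157696/3455465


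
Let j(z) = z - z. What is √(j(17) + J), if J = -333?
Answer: 3*I*√37 ≈ 18.248*I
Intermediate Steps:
j(z) = 0
√(j(17) + J) = √(0 - 333) = √(-333) = 3*I*√37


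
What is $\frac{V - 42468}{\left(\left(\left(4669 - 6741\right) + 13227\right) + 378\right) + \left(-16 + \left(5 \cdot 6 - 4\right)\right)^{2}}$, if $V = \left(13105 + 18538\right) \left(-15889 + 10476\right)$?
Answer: $- \frac{171326027}{11633} \approx -14728.0$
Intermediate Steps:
$V = -171283559$ ($V = 31643 \left(-5413\right) = -171283559$)
$\frac{V - 42468}{\left(\left(\left(4669 - 6741\right) + 13227\right) + 378\right) + \left(-16 + \left(5 \cdot 6 - 4\right)\right)^{2}} = \frac{-171283559 - 42468}{\left(\left(\left(4669 - 6741\right) + 13227\right) + 378\right) + \left(-16 + \left(5 \cdot 6 - 4\right)\right)^{2}} = - \frac{171326027}{\left(\left(-2072 + 13227\right) + 378\right) + \left(-16 + \left(30 - 4\right)\right)^{2}} = - \frac{171326027}{\left(11155 + 378\right) + \left(-16 + 26\right)^{2}} = - \frac{171326027}{11533 + 10^{2}} = - \frac{171326027}{11533 + 100} = - \frac{171326027}{11633}$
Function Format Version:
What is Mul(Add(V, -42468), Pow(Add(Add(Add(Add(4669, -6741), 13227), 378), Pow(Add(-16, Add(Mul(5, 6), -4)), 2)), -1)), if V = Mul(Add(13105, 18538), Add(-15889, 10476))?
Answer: Rational(-171326027, 11633) ≈ -14728.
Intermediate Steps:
V = -171283559 (V = Mul(31643, -5413) = -171283559)
Mul(Add(V, -42468), Pow(Add(Add(Add(Add(4669, -6741), 13227), 378), Pow(Add(-16, Add(Mul(5, 6), -4)), 2)), -1)) = Mul(Add(-171283559, -42468), Pow(Add(Add(Add(Add(4669, -6741), 13227), 378), Pow(Add(-16, Add(Mul(5, 6), -4)), 2)), -1)) = Mul(-171326027, Pow(Add(Add(Add(-2072, 13227), 378), Pow(Add(-16, Add(30, -4)), 2)), -1)) = Mul(-171326027, Pow(Add(Add(11155, 378), Pow(Add(-16, 26), 2)), -1)) = Mul(-171326027, Pow(Add(11533, Pow(10, 2)), -1)) = Mul(-171326027, Pow(Add(11533, 100), -1)) = Mul(-171326027, Pow(11633, -1)) = Mul(-171326027, Rational(1, 11633)) = Rational(-171326027, 11633)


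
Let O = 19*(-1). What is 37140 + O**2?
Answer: 37501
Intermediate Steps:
O = -19
37140 + O**2 = 37140 + (-19)**2 = 37140 + 361 = 37501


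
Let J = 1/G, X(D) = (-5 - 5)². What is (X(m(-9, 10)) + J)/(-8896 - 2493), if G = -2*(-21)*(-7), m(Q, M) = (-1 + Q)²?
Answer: -29399/3348366 ≈ -0.0087801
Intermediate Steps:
X(D) = 100 (X(D) = (-10)² = 100)
G = -294 (G = 42*(-7) = -294)
J = -1/294 (J = 1/(-294) = -1/294 ≈ -0.0034014)
(X(m(-9, 10)) + J)/(-8896 - 2493) = (100 - 1/294)/(-8896 - 2493) = (29399/294)/(-11389) = (29399/294)*(-1/11389) = -29399/3348366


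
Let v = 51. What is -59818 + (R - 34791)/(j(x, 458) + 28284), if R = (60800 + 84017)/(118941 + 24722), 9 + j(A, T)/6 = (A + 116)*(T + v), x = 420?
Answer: -7154949895672366/119611946181 ≈ -59818.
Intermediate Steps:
j(A, T) = -54 + 6*(51 + T)*(116 + A) (j(A, T) = -54 + 6*((A + 116)*(T + 51)) = -54 + 6*((116 + A)*(51 + T)) = -54 + 6*((51 + T)*(116 + A)) = -54 + 6*(51 + T)*(116 + A))
R = 144817/143663 ≈ 1.0080
-59818 + (R - 34791)/(j(x, 458) + 28284) = -59818 + (144817/143663 - 34791)/((35442 + 306*420 + 696*458 + 6*420*458) + 28284) = -59818 - 4998034616/(143663*((35442 + 128520 + 318768 + 1154160) + 28284)) = -59818 - 4998034616/(143663*(1636890 + 28284)) = -59818 - 4998034616/143663/1665174 = -59818 - 4998034616/143663*1/1665174 = -59818 - 2499017308/119611946181 = -7154949895672366/119611946181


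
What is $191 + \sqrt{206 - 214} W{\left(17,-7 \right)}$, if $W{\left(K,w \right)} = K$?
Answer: $191 + 34 i \sqrt{2} \approx 191.0 + 48.083 i$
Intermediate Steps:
$191 + \sqrt{206 - 214} W{\left(17,-7 \right)} = 191 + \sqrt{206 - 214} \cdot 17 = 191 + \sqrt{-8} \cdot 17 = 191 + 2 i \sqrt{2} \cdot 17 = 191 + 34 i \sqrt{2}$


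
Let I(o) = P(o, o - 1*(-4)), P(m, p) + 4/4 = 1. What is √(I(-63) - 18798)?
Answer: I*√18798 ≈ 137.11*I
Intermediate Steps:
P(m, p) = 0 (P(m, p) = -1 + 1 = 0)
I(o) = 0
√(I(-63) - 18798) = √(0 - 18798) = √(-18798) = I*√18798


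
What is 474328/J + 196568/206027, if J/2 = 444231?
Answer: 136183786636/91523580237 ≈ 1.4880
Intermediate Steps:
J = 888462 (J = 2*444231 = 888462)
474328/J + 196568/206027 = 474328/888462 + 196568/206027 = 474328*(1/888462) + 196568*(1/206027) = 237164/444231 + 196568/206027 = 136183786636/91523580237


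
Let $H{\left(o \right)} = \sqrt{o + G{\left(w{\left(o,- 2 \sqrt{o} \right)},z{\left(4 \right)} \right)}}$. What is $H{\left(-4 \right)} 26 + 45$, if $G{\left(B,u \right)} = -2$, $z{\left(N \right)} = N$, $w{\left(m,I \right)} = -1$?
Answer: $45 + 26 i \sqrt{6} \approx 45.0 + 63.687 i$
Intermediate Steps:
$H{\left(o \right)} = \sqrt{-2 + o}$ ($H{\left(o \right)} = \sqrt{o - 2} = \sqrt{-2 + o}$)
$H{\left(-4 \right)} 26 + 45 = \sqrt{-2 - 4} \cdot 26 + 45 = \sqrt{-6} \cdot 26 + 45 = i \sqrt{6} \cdot 26 + 45 = 26 i \sqrt{6} + 45 = 45 + 26 i \sqrt{6}$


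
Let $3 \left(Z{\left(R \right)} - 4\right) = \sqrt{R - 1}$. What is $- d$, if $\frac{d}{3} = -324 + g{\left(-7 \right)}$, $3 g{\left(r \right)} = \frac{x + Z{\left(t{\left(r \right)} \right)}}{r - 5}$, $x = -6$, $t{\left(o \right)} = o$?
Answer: $\frac{5831}{6} + \frac{i \sqrt{2}}{18} \approx 971.83 + 0.078567 i$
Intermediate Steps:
$Z{\left(R \right)} = 4 + \frac{\sqrt{-1 + R}}{3}$ ($Z{\left(R \right)} = 4 + \frac{\sqrt{R - 1}}{3} = 4 + \frac{\sqrt{-1 + R}}{3}$)
$g{\left(r \right)} = \frac{-2 + \frac{\sqrt{-1 + r}}{3}}{3 \left(-5 + r\right)}$ ($g{\left(r \right)} = \frac{\left(-6 + \left(4 + \frac{\sqrt{-1 + r}}{3}\right)\right) \frac{1}{r - 5}}{3} = \frac{\left(-2 + \frac{\sqrt{-1 + r}}{3}\right) \frac{1}{-5 + r}}{3} = \frac{\frac{1}{-5 + r} \left(-2 + \frac{\sqrt{-1 + r}}{3}\right)}{3} = \frac{-2 + \frac{\sqrt{-1 + r}}{3}}{3 \left(-5 + r\right)}$)
$d = - \frac{5831}{6} - \frac{i \sqrt{2}}{18}$ ($d = 3 \left(-324 + \frac{-6 + \sqrt{-1 - 7}}{9 \left(-5 - 7\right)}\right) = 3 \left(-324 + \frac{-6 + \sqrt{-8}}{9 \left(-12\right)}\right) = 3 \left(-324 + \frac{1}{9} \left(- \frac{1}{12}\right) \left(-6 + 2 i \sqrt{2}\right)\right) = 3 \left(-324 + \left(\frac{1}{18} - \frac{i \sqrt{2}}{54}\right)\right) = 3 \left(- \frac{5831}{18} - \frac{i \sqrt{2}}{54}\right) = - \frac{5831}{6} - \frac{i \sqrt{2}}{18} \approx -971.83 - 0.078567 i$)
$- d = - (- \frac{5831}{6} - \frac{i \sqrt{2}}{18}) = \frac{5831}{6} + \frac{i \sqrt{2}}{18}$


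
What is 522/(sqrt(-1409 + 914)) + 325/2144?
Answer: 325/2144 - 174*I*sqrt(55)/55 ≈ 0.15159 - 23.462*I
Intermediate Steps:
522/(sqrt(-1409 + 914)) + 325/2144 = 522/(sqrt(-495)) + 325*(1/2144) = 522/((3*I*sqrt(55))) + 325/2144 = 522*(-I*sqrt(55)/165) + 325/2144 = -174*I*sqrt(55)/55 + 325/2144 = 325/2144 - 174*I*sqrt(55)/55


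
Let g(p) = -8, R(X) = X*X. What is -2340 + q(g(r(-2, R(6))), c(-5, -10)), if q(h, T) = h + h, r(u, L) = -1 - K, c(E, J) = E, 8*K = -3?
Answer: -2356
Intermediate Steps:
R(X) = X²
K = -3/8 (K = (⅛)*(-3) = -3/8 ≈ -0.37500)
r(u, L) = -5/8 (r(u, L) = -1 - 1*(-3/8) = -1 + 3/8 = -5/8)
q(h, T) = 2*h
-2340 + q(g(r(-2, R(6))), c(-5, -10)) = -2340 + 2*(-8) = -2340 - 16 = -2356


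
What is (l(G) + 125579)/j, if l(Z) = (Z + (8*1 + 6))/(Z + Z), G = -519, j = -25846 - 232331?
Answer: -130351507/267987726 ≈ -0.48641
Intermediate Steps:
j = -258177
l(Z) = (14 + Z)/(2*Z) (l(Z) = (Z + (8 + 6))/((2*Z)) = (Z + 14)*(1/(2*Z)) = (14 + Z)*(1/(2*Z)) = (14 + Z)/(2*Z))
(l(G) + 125579)/j = ((1/2)*(14 - 519)/(-519) + 125579)/(-258177) = ((1/2)*(-1/519)*(-505) + 125579)*(-1/258177) = (505/1038 + 125579)*(-1/258177) = (130351507/1038)*(-1/258177) = -130351507/267987726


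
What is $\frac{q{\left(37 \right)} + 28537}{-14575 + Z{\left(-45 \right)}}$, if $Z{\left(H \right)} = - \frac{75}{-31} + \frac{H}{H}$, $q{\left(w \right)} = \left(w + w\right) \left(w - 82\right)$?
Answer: $- \frac{781417}{451719} \approx -1.7299$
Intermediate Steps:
$q{\left(w \right)} = 2 w \left(-82 + w\right)$
$Z{\left(H \right)} = \frac{106}{31}$ ($Z{\left(H \right)} = \left(-75\right) \left(- \frac{1}{31}\right) + 1 = \frac{75}{31} + 1 = \frac{106}{31}$)
$\frac{q{\left(37 \right)} + 28537}{-14575 + Z{\left(-45 \right)}} = \frac{2 \cdot 37 \left(-82 + 37\right) + 28537}{-14575 + \frac{106}{31}} = \frac{2 \cdot 37 \left(-45\right) + 28537}{- \frac{451719}{31}} = \left(-3330 + 28537\right) \left(- \frac{31}{451719}\right) = 25207 \left(- \frac{31}{451719}\right) = - \frac{781417}{451719}$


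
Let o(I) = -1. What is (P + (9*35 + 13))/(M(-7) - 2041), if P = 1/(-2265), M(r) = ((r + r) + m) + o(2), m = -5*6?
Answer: -742919/4724790 ≈ -0.15724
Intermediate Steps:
m = -30
M(r) = -31 + 2*r (M(r) = ((r + r) - 30) - 1 = (2*r - 30) - 1 = (-30 + 2*r) - 1 = -31 + 2*r)
P = -1/2265 ≈ -0.00044150
(P + (9*35 + 13))/(M(-7) - 2041) = (-1/2265 + (9*35 + 13))/((-31 + 2*(-7)) - 2041) = (-1/2265 + (315 + 13))/((-31 - 14) - 2041) = (-1/2265 + 328)/(-45 - 2041) = (742919/2265)/(-2086) = (742919/2265)*(-1/2086) = -742919/4724790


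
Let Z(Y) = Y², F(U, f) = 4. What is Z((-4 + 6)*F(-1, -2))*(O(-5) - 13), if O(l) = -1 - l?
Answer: -576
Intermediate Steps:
Z((-4 + 6)*F(-1, -2))*(O(-5) - 13) = ((-4 + 6)*4)²*((-1 - 1*(-5)) - 13) = (2*4)²*((-1 + 5) - 13) = 8²*(4 - 13) = 64*(-9) = -576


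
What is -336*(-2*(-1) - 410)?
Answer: 137088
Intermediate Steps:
-336*(-2*(-1) - 410) = -336*(2 - 410) = -336*(-408) = 137088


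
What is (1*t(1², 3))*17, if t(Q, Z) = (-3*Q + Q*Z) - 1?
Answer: -17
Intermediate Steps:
t(Q, Z) = -1 - 3*Q + Q*Z
(1*t(1², 3))*17 = (1*(-1 - 3*1² + 1²*3))*17 = (1*(-1 - 3*1 + 1*3))*17 = (1*(-1 - 3 + 3))*17 = (1*(-1))*17 = -1*17 = -17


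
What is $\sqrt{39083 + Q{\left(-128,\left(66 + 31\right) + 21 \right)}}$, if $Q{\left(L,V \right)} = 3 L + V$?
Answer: $3 \sqrt{4313} \approx 197.02$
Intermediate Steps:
$Q{\left(L,V \right)} = V + 3 L$
$\sqrt{39083 + Q{\left(-128,\left(66 + 31\right) + 21 \right)}} = \sqrt{39083 + \left(\left(\left(66 + 31\right) + 21\right) + 3 \left(-128\right)\right)} = \sqrt{39083 + \left(\left(97 + 21\right) - 384\right)} = \sqrt{39083 + \left(118 - 384\right)} = \sqrt{39083 - 266} = \sqrt{38817} = 3 \sqrt{4313}$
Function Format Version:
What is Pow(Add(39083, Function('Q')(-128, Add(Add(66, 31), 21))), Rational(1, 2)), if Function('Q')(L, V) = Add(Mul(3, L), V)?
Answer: Mul(3, Pow(4313, Rational(1, 2))) ≈ 197.02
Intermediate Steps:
Function('Q')(L, V) = Add(V, Mul(3, L))
Pow(Add(39083, Function('Q')(-128, Add(Add(66, 31), 21))), Rational(1, 2)) = Pow(Add(39083, Add(Add(Add(66, 31), 21), Mul(3, -128))), Rational(1, 2)) = Pow(Add(39083, Add(Add(97, 21), -384)), Rational(1, 2)) = Pow(Add(39083, Add(118, -384)), Rational(1, 2)) = Pow(Add(39083, -266), Rational(1, 2)) = Pow(38817, Rational(1, 2)) = Mul(3, Pow(4313, Rational(1, 2)))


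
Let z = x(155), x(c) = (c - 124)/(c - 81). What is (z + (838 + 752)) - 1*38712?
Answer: -2746997/74 ≈ -37122.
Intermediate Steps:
x(c) = (-124 + c)/(-81 + c)
z = 31/74 (z = (-124 + 155)/(-81 + 155) = 31/74 ≈ 0.41892)
(z + (838 + 752)) - 1*38712 = (31/74 + (838 + 752)) - 1*38712 = (31/74 + 1590) - 38712 = 117691/74 - 38712 = -2746997/74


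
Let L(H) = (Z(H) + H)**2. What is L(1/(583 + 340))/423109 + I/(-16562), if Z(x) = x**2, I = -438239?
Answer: 796312231756251933587/30094362168464373962 ≈ 26.461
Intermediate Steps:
L(H) = (H + H**2)**2 (L(H) = (H**2 + H)**2 = (H + H**2)**2)
L(1/(583 + 340))/423109 + I/(-16562) = ((1/(583 + 340))**2*(1 + 1/(583 + 340))**2)/423109 - 438239/(-16562) = ((1/923)**2*(1 + 1/923)**2)*(1/423109) - 438239*(-1/16562) = ((1/923)**2*(1 + 1/923)**2)*(1/423109) + 438239/16562 = ((924/923)**2/851929)*(1/423109) + 438239/16562 = ((1/851929)*(853776/851929))*(1/423109) + 438239/16562 = (853776/725783021041)*(1/423109) + 438239/16562 = 853776/307085328249636469 + 438239/16562 = 796312231756251933587/30094362168464373962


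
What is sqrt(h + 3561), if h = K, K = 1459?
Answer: 2*sqrt(1255) ≈ 70.852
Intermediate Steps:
h = 1459
sqrt(h + 3561) = sqrt(1459 + 3561) = sqrt(5020) = 2*sqrt(1255)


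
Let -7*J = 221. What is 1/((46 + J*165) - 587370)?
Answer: -7/4147733 ≈ -1.6877e-6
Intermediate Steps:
J = -221/7 (J = -⅐*221 = -221/7 ≈ -31.571)
1/((46 + J*165) - 587370) = 1/((46 - 221/7*165) - 587370) = 1/((46 - 36465/7) - 587370) = 1/(-36143/7 - 587370) = 1/(-4147733/7) = -7/4147733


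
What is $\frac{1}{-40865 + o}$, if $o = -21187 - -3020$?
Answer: $- \frac{1}{59032} \approx -1.694 \cdot 10^{-5}$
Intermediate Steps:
$o = -18167$ ($o = -21187 + 3020 = -18167$)
$\frac{1}{-40865 + o} = \frac{1}{-40865 - 18167} = \frac{1}{-59032} = - \frac{1}{59032}$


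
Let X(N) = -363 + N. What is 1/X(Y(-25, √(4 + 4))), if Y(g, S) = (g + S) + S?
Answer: -97/37628 - √2/37628 ≈ -0.0026155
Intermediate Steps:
Y(g, S) = g + 2*S (Y(g, S) = (S + g) + S = g + 2*S)
1/X(Y(-25, √(4 + 4))) = 1/(-363 + (-25 + 2*√(4 + 4))) = 1/(-363 + (-25 + 2*√8)) = 1/(-363 + (-25 + 2*(2*√2))) = 1/(-363 + (-25 + 4*√2)) = 1/(-388 + 4*√2)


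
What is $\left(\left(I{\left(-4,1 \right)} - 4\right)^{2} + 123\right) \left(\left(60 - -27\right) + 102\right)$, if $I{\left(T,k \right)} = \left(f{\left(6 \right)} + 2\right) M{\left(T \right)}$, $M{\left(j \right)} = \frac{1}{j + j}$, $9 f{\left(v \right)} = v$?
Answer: $26796$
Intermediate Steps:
$f{\left(v \right)} = \frac{v}{9}$
$M{\left(j \right)} = \frac{1}{2 j}$
$I{\left(T,k \right)} = \frac{4}{3 T}$ ($I{\left(T,k \right)} = \left(\frac{1}{9} \cdot 6 + 2\right) \frac{1}{2 T} = \left(\frac{2}{3} + 2\right) \frac{1}{2 T} = \frac{8 \frac{1}{2 T}}{3} = \frac{4}{3 T}$)
$\left(\left(I{\left(-4,1 \right)} - 4\right)^{2} + 123\right) \left(\left(60 - -27\right) + 102\right) = \left(\left(\frac{4}{3 \left(-4\right)} - 4\right)^{2} + 123\right) \left(\left(60 - -27\right) + 102\right) = \left(\left(\frac{4}{3} \left(- \frac{1}{4}\right) - 4\right)^{2} + 123\right) \left(\left(60 + 27\right) + 102\right) = \left(\left(- \frac{1}{3} - 4\right)^{2} + 123\right) \left(87 + 102\right) = \left(\left(- \frac{13}{3}\right)^{2} + 123\right) 189 = \left(\frac{169}{9} + 123\right) 189 = \frac{1276}{9} \cdot 189 = 26796$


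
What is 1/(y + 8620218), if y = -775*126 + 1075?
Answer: 1/8523643 ≈ 1.1732e-7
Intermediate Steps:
y = -96575 (y = -97650 + 1075 = -96575)
1/(y + 8620218) = 1/(-96575 + 8620218) = 1/8523643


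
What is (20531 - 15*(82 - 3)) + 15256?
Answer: 34602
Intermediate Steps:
(20531 - 15*(82 - 3)) + 15256 = (20531 - 15*79) + 15256 = (20531 - 1185) + 15256 = 19346 + 15256 = 34602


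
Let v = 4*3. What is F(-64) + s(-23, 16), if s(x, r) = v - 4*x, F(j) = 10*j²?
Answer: 41064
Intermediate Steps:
v = 12
s(x, r) = 12 - 4*x
F(-64) + s(-23, 16) = 10*(-64)² + (12 - 4*(-23)) = 10*4096 + (12 + 92) = 40960 + 104 = 41064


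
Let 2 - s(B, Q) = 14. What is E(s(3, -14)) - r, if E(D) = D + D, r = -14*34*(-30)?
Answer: -14304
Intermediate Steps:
s(B, Q) = -12 (s(B, Q) = 2 - 1*14 = 2 - 14 = -12)
r = 14280 (r = -476*(-30) = 14280)
E(D) = 2*D
E(s(3, -14)) - r = 2*(-12) - 1*14280 = -24 - 14280 = -14304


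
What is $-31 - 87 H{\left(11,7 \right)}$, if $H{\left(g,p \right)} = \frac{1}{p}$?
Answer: $- \frac{304}{7} \approx -43.429$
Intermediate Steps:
$-31 - 87 H{\left(11,7 \right)} = -31 - \frac{87}{7} = - \frac{304}{7}$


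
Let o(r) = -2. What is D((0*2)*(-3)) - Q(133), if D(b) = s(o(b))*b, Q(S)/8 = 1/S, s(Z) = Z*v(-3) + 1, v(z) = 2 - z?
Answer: -8/133 ≈ -0.060150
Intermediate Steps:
s(Z) = 1 + 5*Z (s(Z) = Z*(2 - 1*(-3)) + 1 = Z*(2 + 3) + 1 = Z*5 + 1 = 5*Z + 1 = 1 + 5*Z)
Q(S) = 8/S
D(b) = -9*b (D(b) = (1 + 5*(-2))*b = (1 - 10)*b = -9*b)
D((0*2)*(-3)) - Q(133) = -9*0*2*(-3) - 8/133 = -0*(-3) - 8/133 = -9*0 - 1*8/133 = 0 - 8/133 = -8/133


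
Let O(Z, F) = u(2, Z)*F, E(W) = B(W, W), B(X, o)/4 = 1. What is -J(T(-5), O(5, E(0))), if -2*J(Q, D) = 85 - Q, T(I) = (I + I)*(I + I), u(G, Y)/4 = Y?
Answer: -15/2 ≈ -7.5000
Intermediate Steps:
B(X, o) = 4 (B(X, o) = 4*1 = 4)
E(W) = 4
u(G, Y) = 4*Y
O(Z, F) = 4*F*Z (O(Z, F) = (4*Z)*F = 4*F*Z)
T(I) = 4*I² (T(I) = (2*I)*(2*I) = 4*I²)
J(Q, D) = -85/2 + Q/2 (J(Q, D) = -(85 - Q)/2 = -85/2 + Q/2)
-J(T(-5), O(5, E(0))) = -(-85/2 + (4*(-5)²)/2) = -(-85/2 + (4*25)/2) = -(-85/2 + (½)*100) = -(-85/2 + 50) = -1*15/2 = -15/2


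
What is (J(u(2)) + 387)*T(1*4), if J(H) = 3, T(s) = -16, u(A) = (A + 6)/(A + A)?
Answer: -6240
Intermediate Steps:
u(A) = (6 + A)/(2*A) (u(A) = (6 + A)/((2*A)) = (6 + A)*(1/(2*A)) = (6 + A)/(2*A))
(J(u(2)) + 387)*T(1*4) = (3 + 387)*(-16) = 390*(-16) = -6240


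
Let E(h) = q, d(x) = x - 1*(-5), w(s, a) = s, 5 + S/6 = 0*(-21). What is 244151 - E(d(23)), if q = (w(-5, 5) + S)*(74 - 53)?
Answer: 244886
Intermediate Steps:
S = -30 (S = -30 + 6*(0*(-21)) = -30 + 6*0 = -30 + 0 = -30)
d(x) = 5 + x (d(x) = x + 5 = 5 + x)
q = -735 (q = (-5 - 30)*(74 - 53) = -35*21 = -735)
E(h) = -735
244151 - E(d(23)) = 244151 - 1*(-735) = 244151 + 735 = 244886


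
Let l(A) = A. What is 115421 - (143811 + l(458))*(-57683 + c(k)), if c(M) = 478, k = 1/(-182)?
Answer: 8253023566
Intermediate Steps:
k = -1/182 ≈ -0.0054945
115421 - (143811 + l(458))*(-57683 + c(k)) = 115421 - (143811 + 458)*(-57683 + 478) = 115421 - 144269*(-57205) = 115421 - 1*(-8252908145) = 115421 + 8252908145 = 8253023566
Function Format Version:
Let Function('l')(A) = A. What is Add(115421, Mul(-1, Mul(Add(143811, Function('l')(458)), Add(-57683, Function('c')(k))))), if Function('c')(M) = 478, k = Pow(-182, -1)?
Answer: 8253023566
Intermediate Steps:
k = Rational(-1, 182) ≈ -0.0054945
Add(115421, Mul(-1, Mul(Add(143811, Function('l')(458)), Add(-57683, Function('c')(k))))) = Add(115421, Mul(-1, Mul(Add(143811, 458), Add(-57683, 478)))) = Add(115421, Mul(-1, Mul(144269, -57205))) = Add(115421, Mul(-1, -8252908145)) = Add(115421, 8252908145) = 8253023566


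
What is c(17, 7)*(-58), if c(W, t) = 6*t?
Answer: -2436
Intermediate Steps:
c(17, 7)*(-58) = (6*7)*(-58) = 42*(-58) = -2436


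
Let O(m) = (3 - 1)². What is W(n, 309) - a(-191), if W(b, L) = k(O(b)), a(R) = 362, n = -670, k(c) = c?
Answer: -358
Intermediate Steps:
O(m) = 4 (O(m) = 2² = 4)
W(b, L) = 4
W(n, 309) - a(-191) = 4 - 1*362 = 4 - 362 = -358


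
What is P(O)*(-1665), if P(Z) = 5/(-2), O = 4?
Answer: 8325/2 ≈ 4162.5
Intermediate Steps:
P(Z) = -5/2 (P(Z) = 5*(-½) = -5/2)
P(O)*(-1665) = -5/2*(-1665) = 8325/2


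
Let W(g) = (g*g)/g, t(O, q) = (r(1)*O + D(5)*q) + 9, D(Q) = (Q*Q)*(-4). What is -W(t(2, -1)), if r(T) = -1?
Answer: -107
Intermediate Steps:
D(Q) = -4*Q**2 (D(Q) = Q**2*(-4) = -4*Q**2)
t(O, q) = 9 - O - 100*q (t(O, q) = (-O + (-4*5**2)*q) + 9 = (-O + (-4*25)*q) + 9 = (-O - 100*q) + 9 = 9 - O - 100*q)
W(g) = g (W(g) = g**2/g = g)
-W(t(2, -1)) = -(9 - 1*2 - 100*(-1)) = -(9 - 2 + 100) = -1*107 = -107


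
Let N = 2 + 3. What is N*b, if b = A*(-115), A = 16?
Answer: -9200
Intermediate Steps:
N = 5
b = -1840 (b = 16*(-115) = -1840)
N*b = 5*(-1840) = -9200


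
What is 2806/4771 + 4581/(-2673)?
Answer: -1595057/1416987 ≈ -1.1257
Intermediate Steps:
2806/4771 + 4581/(-2673) = 2806*(1/4771) + 4581*(-1/2673) = 2806/4771 - 509/297 = -1595057/1416987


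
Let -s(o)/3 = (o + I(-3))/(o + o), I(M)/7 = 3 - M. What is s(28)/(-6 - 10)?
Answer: 15/64 ≈ 0.23438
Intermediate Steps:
I(M) = 21 - 7*M (I(M) = 7*(3 - M) = 21 - 7*M)
s(o) = -3*(42 + o)/(2*o) (s(o) = -3*(o + (21 - 7*(-3)))/(o + o) = -3*(o + (21 + 21))/(2*o) = -3*(o + 42)*1/(2*o) = -3*(42 + o)*1/(2*o) = -3*(42 + o)/(2*o))
s(28)/(-6 - 10) = (-3/2 - 63/28)/(-6 - 10) = (-3/2 - 63*1/28)/(-16) = -(-3/2 - 9/4)/16 = -1/16*(-15/4) = 15/64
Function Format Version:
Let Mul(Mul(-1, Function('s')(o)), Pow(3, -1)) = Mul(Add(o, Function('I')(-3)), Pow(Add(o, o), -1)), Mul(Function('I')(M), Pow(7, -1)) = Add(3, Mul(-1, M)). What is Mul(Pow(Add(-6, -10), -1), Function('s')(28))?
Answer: Rational(15, 64) ≈ 0.23438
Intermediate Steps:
Function('I')(M) = Add(21, Mul(-7, M)) (Function('I')(M) = Mul(7, Add(3, Mul(-1, M))) = Add(21, Mul(-7, M)))
Function('s')(o) = Mul(Rational(-3, 2), Pow(o, -1), Add(42, o)) (Function('s')(o) = Mul(-3, Mul(Add(o, Add(21, Mul(-7, -3))), Pow(Add(o, o), -1))) = Mul(-3, Mul(Add(o, Add(21, 21)), Pow(Mul(2, o), -1))) = Mul(-3, Mul(Add(o, 42), Mul(Rational(1, 2), Pow(o, -1)))) = Mul(-3, Mul(Add(42, o), Mul(Rational(1, 2), Pow(o, -1)))) = Mul(-3, Mul(Rational(1, 2), Pow(o, -1), Add(42, o))) = Mul(Rational(-3, 2), Pow(o, -1), Add(42, o)))
Mul(Pow(Add(-6, -10), -1), Function('s')(28)) = Mul(Pow(Add(-6, -10), -1), Add(Rational(-3, 2), Mul(-63, Pow(28, -1)))) = Mul(Pow(-16, -1), Add(Rational(-3, 2), Mul(-63, Rational(1, 28)))) = Mul(Rational(-1, 16), Add(Rational(-3, 2), Rational(-9, 4))) = Mul(Rational(-1, 16), Rational(-15, 4)) = Rational(15, 64)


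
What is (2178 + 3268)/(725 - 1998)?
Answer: -5446/1273 ≈ -4.2781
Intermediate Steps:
(2178 + 3268)/(725 - 1998) = 5446/(-1273) = 5446*(-1/1273) = -5446/1273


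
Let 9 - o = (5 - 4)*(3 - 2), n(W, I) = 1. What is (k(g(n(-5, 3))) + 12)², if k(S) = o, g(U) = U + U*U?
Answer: 400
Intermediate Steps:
g(U) = U + U²
o = 8 (o = 9 - (5 - 4)*(3 - 2) = 9 - 1 = 8)
k(S) = 8
(k(g(n(-5, 3))) + 12)² = (8 + 12)² = 20² = 400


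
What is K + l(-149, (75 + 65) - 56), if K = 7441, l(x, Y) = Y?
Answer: 7525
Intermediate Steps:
K + l(-149, (75 + 65) - 56) = 7441 + ((75 + 65) - 56) = 7441 + (140 - 56) = 7441 + 84 = 7525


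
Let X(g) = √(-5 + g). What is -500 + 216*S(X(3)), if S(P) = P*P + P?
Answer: -932 + 216*I*√2 ≈ -932.0 + 305.47*I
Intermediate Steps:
S(P) = P + P² (S(P) = P² + P = P + P²)
-500 + 216*S(X(3)) = -500 + 216*(√(-5 + 3)*(1 + √(-5 + 3))) = -500 + 216*(√(-2)*(1 + √(-2))) = -500 + 216*((I*√2)*(1 + I*√2)) = -500 + 216*(I*√2*(1 + I*√2)) = -500 + 216*I*√2*(1 + I*√2)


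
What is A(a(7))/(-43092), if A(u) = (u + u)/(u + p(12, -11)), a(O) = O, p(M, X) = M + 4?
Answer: -1/70794 ≈ -1.4125e-5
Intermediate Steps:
p(M, X) = 4 + M
A(u) = 2*u/(16 + u) (A(u) = (u + u)/(u + (4 + 12)) = (2*u)/(u + 16) = (2*u)/(16 + u) = 2*u/(16 + u))
A(a(7))/(-43092) = (2*7/(16 + 7))/(-43092) = (2*7/23)*(-1/43092) = (2*7*(1/23))*(-1/43092) = (14/23)*(-1/43092) = -1/70794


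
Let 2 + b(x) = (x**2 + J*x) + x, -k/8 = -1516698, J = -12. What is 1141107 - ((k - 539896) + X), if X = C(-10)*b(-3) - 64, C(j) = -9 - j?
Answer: -10452557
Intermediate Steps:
k = 12133584 (k = -8*(-1516698) = 12133584)
b(x) = -2 + x**2 - 11*x (b(x) = -2 + ((x**2 - 12*x) + x) = -2 + (x**2 - 11*x) = -2 + x**2 - 11*x)
X = -24 (X = (-9 - 1*(-10))*(-2 + (-3)**2 - 11*(-3)) - 64 = (-9 + 10)*(-2 + 9 + 33) - 64 = 1*40 - 64 = 40 - 64 = -24)
1141107 - ((k - 539896) + X) = 1141107 - ((12133584 - 539896) - 24) = 1141107 - (11593688 - 24) = 1141107 - 1*11593664 = 1141107 - 11593664 = -10452557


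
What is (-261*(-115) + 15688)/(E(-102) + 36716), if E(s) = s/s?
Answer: 45703/36717 ≈ 1.2447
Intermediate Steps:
E(s) = 1
(-261*(-115) + 15688)/(E(-102) + 36716) = (-261*(-115) + 15688)/(1 + 36716) = (30015 + 15688)/36717 = 45703*(1/36717) = 45703/36717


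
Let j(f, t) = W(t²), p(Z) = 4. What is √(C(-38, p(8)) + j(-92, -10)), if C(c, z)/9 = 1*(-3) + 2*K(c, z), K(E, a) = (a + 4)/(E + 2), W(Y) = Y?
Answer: √69 ≈ 8.3066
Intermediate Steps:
j(f, t) = t²
K(E, a) = (4 + a)/(2 + E)
C(c, z) = -27 + 18*(4 + z)/(2 + c) (C(c, z) = 9*(1*(-3) + 2*((4 + z)/(2 + c))) = 9*(-3 + 2*(4 + z)/(2 + c)) = -27 + 18*(4 + z)/(2 + c))
√(C(-38, p(8)) + j(-92, -10)) = √(9*(2 - 3*(-38) + 2*4)/(2 - 38) + (-10)²) = √(9*(2 + 114 + 8)/(-36) + 100) = √(9*(-1/36)*124 + 100) = √(-31 + 100) = √69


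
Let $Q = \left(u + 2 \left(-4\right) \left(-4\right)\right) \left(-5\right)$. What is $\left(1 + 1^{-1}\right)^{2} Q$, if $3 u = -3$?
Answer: $-620$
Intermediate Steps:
$u = -1$ ($u = \frac{1}{3} \left(-3\right) = -1$)
$Q = -155$ ($Q = \left(-1 + 2 \left(-4\right) \left(-4\right)\right) \left(-5\right) = \left(-1 - -32\right) \left(-5\right) = \left(-1 + 32\right) \left(-5\right) = 31 \left(-5\right) = -155$)
$\left(1 + 1^{-1}\right)^{2} Q = \left(1 + 1^{-1}\right)^{2} \left(-155\right) = \left(1 + 1\right)^{2} \left(-155\right) = 2^{2} \left(-155\right) = 4 \left(-155\right) = -620$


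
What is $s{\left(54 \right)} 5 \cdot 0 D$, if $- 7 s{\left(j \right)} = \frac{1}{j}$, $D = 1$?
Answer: $0$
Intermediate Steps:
$s{\left(j \right)} = - \frac{1}{7 j}$
$s{\left(54 \right)} 5 \cdot 0 D = - \frac{1}{7 \cdot 54} \cdot 5 \cdot 0 \cdot 1 = \left(- \frac{1}{7}\right) \frac{1}{54} \cdot 0 \cdot 1 = \left(- \frac{1}{378}\right) 0 = 0$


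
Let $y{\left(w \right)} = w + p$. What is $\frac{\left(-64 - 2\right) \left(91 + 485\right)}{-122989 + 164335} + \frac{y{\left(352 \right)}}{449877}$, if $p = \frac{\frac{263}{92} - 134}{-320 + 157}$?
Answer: $- \frac{14236150159975}{15496378565124} \approx -0.91868$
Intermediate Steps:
$p = \frac{12065}{14996}$ ($p = \frac{263 \cdot \frac{1}{92} - 134}{-163} = \left(\frac{263}{92} - 134\right) \left(- \frac{1}{163}\right) = \left(- \frac{12065}{92}\right) \left(- \frac{1}{163}\right) = \frac{12065}{14996} \approx 0.80455$)
$y{\left(w \right)} = \frac{12065}{14996} + w$ ($y{\left(w \right)} = w + \frac{12065}{14996} = \frac{12065}{14996} + w$)
$\frac{\left(-64 - 2\right) \left(91 + 485\right)}{-122989 + 164335} + \frac{y{\left(352 \right)}}{449877} = \frac{\left(-64 - 2\right) \left(91 + 485\right)}{-122989 + 164335} + \frac{\frac{12065}{14996} + 352}{449877} = \frac{\left(-66\right) 576}{41346} + \frac{5290657}{14996} \cdot \frac{1}{449877} = \left(-38016\right) \frac{1}{41346} + \frac{5290657}{6746355492} = - \frac{2112}{2297} + \frac{5290657}{6746355492} = - \frac{14236150159975}{15496378565124}$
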